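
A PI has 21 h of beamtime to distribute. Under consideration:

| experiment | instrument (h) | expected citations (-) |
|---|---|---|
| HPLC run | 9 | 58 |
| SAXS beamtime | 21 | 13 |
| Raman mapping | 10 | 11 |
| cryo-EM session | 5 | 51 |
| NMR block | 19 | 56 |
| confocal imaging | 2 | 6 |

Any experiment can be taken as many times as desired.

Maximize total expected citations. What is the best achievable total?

Taking 4×cryo-EM session: 20 h used, 204 in expected citations.

204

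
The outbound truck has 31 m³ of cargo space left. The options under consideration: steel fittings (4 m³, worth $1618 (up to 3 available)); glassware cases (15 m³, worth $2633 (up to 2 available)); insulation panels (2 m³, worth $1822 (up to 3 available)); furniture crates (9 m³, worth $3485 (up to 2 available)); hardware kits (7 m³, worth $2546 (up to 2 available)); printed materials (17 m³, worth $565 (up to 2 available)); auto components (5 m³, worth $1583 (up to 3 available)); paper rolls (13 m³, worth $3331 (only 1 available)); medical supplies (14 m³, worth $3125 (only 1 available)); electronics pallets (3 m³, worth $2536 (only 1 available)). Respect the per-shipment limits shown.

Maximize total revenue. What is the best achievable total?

16590

Greedy by ratio would take 3×steel fittings + 3×insulation panels + furniture crates + electronics pallets: 30 m³ used, total 16341.
The 8 m³ tied up in 2×steel fittings is better spent on furniture crates — total rises to 16590 (31 m³).
No other feasible combination exceeds 16590.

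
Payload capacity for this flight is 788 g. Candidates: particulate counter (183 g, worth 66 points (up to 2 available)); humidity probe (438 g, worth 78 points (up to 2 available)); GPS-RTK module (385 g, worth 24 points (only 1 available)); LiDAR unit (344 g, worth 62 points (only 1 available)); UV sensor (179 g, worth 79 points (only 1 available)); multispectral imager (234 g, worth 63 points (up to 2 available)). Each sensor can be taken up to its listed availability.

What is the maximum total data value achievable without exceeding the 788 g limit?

274

Taking 2×particulate counter + UV sensor + multispectral imager: 779 g used, 274 in data value.
The spare 9 g is too small for any remaining sensor, and no exchange beats 274.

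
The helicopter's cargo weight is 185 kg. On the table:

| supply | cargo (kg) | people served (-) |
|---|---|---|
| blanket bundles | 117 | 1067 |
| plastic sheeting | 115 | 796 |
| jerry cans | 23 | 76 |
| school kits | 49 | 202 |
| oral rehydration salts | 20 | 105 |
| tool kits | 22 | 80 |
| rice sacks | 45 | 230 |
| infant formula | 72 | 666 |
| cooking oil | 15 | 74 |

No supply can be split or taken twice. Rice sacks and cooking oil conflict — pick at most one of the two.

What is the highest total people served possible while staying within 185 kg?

Best packing: blanket bundles + oral rehydration salts + rice sacks — 182 kg, 1402 total.

1402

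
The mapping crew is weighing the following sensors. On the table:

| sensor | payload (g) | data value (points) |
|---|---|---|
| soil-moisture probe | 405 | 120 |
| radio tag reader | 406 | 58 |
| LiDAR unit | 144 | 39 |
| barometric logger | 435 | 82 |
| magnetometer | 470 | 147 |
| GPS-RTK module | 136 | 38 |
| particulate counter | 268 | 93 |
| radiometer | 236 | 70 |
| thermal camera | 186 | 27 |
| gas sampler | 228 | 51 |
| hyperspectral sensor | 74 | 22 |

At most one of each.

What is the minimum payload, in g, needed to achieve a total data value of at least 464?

1515

Minimise g subject to total data value ≥ 464.
soil-moisture probe + magnetometer + GPS-RTK module + particulate counter + radiometer: 468 data value at 1515 g.
No combination under 1515 g hits 464.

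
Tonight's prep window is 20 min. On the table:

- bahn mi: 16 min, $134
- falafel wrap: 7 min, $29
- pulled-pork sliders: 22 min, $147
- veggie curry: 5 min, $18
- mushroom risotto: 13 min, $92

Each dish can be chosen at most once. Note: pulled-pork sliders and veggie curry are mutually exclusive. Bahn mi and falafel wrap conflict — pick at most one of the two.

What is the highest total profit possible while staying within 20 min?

By profit per min: bahn mi 8.38, mushroom risotto 7.08, pulled-pork sliders 6.68 lead.
Best packing: bahn mi — 16 min, 134 total.
The closest alternative, falafel wrap + mushroom risotto, reaches only 121.

134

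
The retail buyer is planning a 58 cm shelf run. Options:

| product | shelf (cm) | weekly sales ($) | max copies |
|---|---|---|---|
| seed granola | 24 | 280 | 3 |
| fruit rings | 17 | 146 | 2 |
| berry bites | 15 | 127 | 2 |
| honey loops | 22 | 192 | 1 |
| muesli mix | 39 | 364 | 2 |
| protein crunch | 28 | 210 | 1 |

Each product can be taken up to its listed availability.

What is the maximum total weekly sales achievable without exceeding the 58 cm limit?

Ranking by ratio (weekly sales/cm): seed granola 11.67, muesli mix 9.33, honey loops 8.73.
A density-first pass picks 2×seed granola — 560 at 48 cm.
Replace seed granola with 2×fruit rings: the trade gains 12 net, giving 572 at 58 cm.
Every other selection either busts 58 cm or exceeds an availability limit or fails to beat 572.

572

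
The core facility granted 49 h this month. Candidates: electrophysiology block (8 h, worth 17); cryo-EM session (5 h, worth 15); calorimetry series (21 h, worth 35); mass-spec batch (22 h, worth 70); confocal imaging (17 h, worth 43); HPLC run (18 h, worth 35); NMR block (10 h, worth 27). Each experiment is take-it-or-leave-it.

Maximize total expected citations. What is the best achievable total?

140

Taking the top-ratio experiments first gives electrophysiology block + cryo-EM session + mass-spec batch + NMR block for 129 (45 h).
The 13 h tied up in electrophysiology block and cryo-EM session is better spent on confocal imaging — total rises to 140 (49 h).
Runner-up electrophysiology block + mass-spec batch + confocal imaging tops out at 130.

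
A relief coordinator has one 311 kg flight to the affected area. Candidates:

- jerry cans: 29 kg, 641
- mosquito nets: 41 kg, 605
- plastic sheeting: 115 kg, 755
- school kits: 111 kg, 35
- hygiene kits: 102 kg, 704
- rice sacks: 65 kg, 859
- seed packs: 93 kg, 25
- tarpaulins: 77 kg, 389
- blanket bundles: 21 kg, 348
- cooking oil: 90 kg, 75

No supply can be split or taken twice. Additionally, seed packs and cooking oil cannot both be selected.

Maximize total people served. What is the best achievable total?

3208

Taking the top-ratio supplies first gives jerry cans + mosquito nets + hygiene kits + rice sacks + blanket bundles for 3157 (258 kg).
The 102 kg tied up in hygiene kits is better spent on plastic sheeting — total rises to 3208 (271 kg).
The spare 40 kg is too small for any remaining supply, and no feasible exchange beats 3208.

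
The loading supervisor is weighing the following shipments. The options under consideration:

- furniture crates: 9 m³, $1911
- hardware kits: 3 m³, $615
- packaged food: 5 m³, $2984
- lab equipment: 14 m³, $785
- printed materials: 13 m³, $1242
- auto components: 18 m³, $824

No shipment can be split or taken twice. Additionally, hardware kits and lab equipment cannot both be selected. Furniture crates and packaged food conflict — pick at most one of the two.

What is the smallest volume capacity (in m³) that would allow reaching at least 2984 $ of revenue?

5

Need the lightest bundle worth ≥ 2984.
packaged food reaches 2984 using 5 m³.
No combination under 5 m³ hits 2984.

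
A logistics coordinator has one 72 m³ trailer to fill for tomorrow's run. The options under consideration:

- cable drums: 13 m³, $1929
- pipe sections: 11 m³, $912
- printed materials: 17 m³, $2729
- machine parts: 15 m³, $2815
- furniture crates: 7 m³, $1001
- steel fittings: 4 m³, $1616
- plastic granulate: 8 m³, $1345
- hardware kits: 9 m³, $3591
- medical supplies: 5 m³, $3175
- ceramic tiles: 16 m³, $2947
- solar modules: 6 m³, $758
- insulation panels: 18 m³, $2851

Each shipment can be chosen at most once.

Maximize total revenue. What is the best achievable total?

17631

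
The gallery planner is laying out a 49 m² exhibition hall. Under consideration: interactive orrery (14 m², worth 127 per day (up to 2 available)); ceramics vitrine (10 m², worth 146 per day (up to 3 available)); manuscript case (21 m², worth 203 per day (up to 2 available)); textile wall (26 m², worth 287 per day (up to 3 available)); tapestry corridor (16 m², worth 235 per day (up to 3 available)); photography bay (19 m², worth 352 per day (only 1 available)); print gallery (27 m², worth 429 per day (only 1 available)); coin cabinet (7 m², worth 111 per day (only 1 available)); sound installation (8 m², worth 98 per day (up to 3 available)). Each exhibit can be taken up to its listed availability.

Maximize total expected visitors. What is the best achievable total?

790

By expected visitors per m²: photography bay 18.53, print gallery 15.89, coin cabinet 15.86, tapestry corridor 14.69 lead.
Greedy by ratio would take photography bay + print gallery: 46 m² used, total 781.
Dropping print gallery frees 27 m²; slotting in 3×ceramics vitrine (30 m²) lifts the total to 790 at 49 m².
No other feasible combination exceeds 790.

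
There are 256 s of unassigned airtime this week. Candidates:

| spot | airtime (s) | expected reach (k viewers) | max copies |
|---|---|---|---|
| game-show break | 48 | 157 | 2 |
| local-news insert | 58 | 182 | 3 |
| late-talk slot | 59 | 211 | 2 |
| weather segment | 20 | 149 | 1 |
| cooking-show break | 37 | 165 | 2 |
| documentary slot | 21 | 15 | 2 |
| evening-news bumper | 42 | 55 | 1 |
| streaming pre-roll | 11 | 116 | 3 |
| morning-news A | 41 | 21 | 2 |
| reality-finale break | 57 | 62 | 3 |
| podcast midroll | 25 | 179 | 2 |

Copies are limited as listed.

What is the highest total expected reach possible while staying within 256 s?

Best packing: late-talk slot + weather segment + 2×cooking-show break + 3×streaming pre-roll + 2×podcast midroll — 236 s, 1396 total.

1396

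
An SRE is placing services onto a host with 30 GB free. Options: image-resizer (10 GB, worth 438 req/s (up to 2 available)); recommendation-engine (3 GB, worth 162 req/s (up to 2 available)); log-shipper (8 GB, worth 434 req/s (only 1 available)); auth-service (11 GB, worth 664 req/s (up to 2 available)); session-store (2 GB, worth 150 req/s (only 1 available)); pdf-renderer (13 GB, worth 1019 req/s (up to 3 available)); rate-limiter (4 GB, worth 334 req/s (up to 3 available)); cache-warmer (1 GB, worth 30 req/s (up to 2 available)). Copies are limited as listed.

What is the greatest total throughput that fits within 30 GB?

2372

By throughput per GB: rate-limiter 83.50, pdf-renderer 78.38, session-store 75.00, auth-service 60.36 lead.
Greedy by ratio would take recommendation-engine + session-store + pdf-renderer + 3×rate-limiter: 30 GB used, total 2333.
Dropping recommendation-engine and session-store and 2×rate-limiter frees 13 GB; slotting in pdf-renderer (13 GB) lifts the total to 2372 at 30 GB.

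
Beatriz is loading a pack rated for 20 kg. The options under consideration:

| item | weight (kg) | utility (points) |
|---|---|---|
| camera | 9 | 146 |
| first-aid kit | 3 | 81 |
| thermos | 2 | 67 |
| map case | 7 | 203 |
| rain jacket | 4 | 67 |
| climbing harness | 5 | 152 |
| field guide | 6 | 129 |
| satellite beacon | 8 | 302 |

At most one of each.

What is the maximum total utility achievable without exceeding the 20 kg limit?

A density-first pass picks first-aid kit + thermos + climbing harness + satellite beacon — 602 at 18 kg.
Replace first-aid kit and thermos with map case: the trade gains 55 net, giving 657 at 20 kg.
Next best is first-aid kit + thermos + map case + satellite beacon at 653 (20 kg) — short by 4.

657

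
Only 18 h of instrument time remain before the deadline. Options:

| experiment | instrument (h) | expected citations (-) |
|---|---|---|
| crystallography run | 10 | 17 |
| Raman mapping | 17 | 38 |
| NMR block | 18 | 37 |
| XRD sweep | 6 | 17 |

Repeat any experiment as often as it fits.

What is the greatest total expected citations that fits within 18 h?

51

By expected citations per h: XRD sweep 2.83, Raman mapping 2.24, NMR block 2.06 lead.
Best packing: 3×XRD sweep — 18 h, 51 total.
Nothing else within 18 h beats 51.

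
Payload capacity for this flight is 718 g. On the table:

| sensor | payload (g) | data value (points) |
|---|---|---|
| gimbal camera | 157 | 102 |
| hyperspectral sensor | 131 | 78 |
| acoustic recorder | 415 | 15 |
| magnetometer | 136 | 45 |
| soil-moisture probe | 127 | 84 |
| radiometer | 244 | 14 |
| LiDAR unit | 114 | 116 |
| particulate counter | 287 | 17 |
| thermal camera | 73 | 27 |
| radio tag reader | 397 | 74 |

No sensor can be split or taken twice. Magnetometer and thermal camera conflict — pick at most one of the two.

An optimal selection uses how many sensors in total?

5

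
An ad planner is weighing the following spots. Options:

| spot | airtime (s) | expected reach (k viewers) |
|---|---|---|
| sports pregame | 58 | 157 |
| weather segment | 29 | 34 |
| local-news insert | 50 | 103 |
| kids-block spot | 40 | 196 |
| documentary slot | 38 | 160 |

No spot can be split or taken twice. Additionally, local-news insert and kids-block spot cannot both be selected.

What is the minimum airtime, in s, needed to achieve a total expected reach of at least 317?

78

Minimise s subject to total expected reach ≥ 317.
Taking kids-block spot + documentary slot gives 356 (≥ 317) for 78 s.
Any bundle with less than 78 s falls short of 317.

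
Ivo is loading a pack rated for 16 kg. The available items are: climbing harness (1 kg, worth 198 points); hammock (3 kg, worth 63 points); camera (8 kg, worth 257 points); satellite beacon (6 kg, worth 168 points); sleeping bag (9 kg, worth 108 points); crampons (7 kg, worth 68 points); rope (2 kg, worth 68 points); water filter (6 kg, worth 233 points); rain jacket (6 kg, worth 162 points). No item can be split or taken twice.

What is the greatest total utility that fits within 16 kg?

The ratio heuristic lands on climbing harness + satellite beacon + rope + water filter (667) but leaves 1 kg idle.
The 8 kg tied up in satellite beacon and rope is better spent on camera — total rises to 688 (15 kg).

688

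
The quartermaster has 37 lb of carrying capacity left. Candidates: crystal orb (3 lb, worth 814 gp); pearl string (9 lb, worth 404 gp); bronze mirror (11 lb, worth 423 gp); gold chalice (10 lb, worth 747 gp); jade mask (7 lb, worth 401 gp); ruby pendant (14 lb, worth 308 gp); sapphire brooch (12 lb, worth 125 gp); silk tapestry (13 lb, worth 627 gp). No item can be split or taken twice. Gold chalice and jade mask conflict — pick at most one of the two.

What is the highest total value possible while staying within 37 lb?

2611

By value per lb: crystal orb 271.33, gold chalice 74.70, jade mask 57.29 lead.
Best packing: crystal orb + bronze mirror + gold chalice + silk tapestry — 37 lb, 2611 total.
Next best is crystal orb + pearl string + gold chalice + silk tapestry at 2592 (35 lb) — short by 19.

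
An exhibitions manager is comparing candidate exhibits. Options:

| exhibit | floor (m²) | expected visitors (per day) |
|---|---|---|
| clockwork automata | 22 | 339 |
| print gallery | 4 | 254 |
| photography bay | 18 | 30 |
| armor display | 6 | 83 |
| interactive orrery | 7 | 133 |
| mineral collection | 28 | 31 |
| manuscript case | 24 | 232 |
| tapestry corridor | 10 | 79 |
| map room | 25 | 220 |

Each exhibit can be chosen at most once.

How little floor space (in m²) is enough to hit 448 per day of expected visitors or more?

17

Look for the lowest-floor combination reaching 448.
Taking print gallery + armor display + interactive orrery gives 470 (≥ 448) for 17 m².
No combination under 17 m² hits 448.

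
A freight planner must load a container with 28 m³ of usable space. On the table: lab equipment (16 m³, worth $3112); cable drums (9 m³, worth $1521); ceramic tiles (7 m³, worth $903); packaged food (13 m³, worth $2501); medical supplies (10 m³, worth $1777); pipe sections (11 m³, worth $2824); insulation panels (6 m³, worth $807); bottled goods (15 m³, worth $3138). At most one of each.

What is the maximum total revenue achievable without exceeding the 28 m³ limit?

5962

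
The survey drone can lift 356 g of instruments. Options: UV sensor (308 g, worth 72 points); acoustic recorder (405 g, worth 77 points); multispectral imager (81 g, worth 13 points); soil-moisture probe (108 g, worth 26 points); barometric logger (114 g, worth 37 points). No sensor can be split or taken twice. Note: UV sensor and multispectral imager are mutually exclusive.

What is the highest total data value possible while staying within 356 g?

76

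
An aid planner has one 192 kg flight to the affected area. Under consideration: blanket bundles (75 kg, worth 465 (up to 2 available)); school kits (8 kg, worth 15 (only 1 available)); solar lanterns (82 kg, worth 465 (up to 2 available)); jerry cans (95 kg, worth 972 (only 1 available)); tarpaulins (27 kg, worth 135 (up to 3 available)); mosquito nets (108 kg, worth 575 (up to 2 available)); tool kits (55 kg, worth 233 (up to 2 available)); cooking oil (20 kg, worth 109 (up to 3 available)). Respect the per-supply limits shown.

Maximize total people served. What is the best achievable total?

Blanket bundles + jerry cans + cooking oil uses 190 of the 192 kg and totals 1546.
No other feasible combination exceeds 1546.

1546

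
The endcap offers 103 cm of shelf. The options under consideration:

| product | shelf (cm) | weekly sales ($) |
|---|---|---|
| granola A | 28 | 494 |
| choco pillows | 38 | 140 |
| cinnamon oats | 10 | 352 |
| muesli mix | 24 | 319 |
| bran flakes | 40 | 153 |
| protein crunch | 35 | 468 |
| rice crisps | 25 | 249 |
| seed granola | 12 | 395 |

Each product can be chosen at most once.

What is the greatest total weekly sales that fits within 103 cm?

Density check — cinnamon oats 35.20, seed granola 32.92, granola A 17.64, protein crunch 13.37 are the best per cm.
A density-first pass picks granola A + cinnamon oats + protein crunch + seed granola — 1709 at 85 cm.
Replace protein crunch with muesli mix + rice crisps: the trade gains 100 net, giving 1809 at 99 cm.
Next best is granola A + cinnamon oats + protein crunch + seed granola at 1709 (85 cm) — short by 100.

1809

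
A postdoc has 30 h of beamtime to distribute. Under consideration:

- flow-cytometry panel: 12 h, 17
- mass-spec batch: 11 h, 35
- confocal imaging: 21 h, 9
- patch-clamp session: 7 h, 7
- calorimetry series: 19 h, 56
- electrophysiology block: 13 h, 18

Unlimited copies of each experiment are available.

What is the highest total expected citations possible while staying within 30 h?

91

By expected citations per h: mass-spec batch 3.18, calorimetry series 2.95, flow-cytometry panel 1.42 lead.
Filling by ratio: 2×mass-spec batch + patch-clamp session for 77, with 1 h left unused.
Replace mass-spec batch and patch-clamp session with calorimetry series: the trade gains 14 net, giving 91 at 30 h.
That's the maximum — no swap from here does better than 91.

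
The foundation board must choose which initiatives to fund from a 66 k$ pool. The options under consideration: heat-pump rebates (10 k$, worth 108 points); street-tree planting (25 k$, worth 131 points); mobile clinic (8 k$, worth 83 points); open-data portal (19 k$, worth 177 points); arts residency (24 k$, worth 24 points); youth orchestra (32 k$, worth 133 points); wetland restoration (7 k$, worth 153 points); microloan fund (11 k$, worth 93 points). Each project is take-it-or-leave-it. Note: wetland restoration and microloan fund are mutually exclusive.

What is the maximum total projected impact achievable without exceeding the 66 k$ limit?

Best packing: heat-pump rebates + street-tree planting + open-data portal + wetland restoration — 61 k$, 569 total.
Next best is mobile clinic + open-data portal + youth orchestra + wetland restoration at 546 (66 k$) — short by 23.

569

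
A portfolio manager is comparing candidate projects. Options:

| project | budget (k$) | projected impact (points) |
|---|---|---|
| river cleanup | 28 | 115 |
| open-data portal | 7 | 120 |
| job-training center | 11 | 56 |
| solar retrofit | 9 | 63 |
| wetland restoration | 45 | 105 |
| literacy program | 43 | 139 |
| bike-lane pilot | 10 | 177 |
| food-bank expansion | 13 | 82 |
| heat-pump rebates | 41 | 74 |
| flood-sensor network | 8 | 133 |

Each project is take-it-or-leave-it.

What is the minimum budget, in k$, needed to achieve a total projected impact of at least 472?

Need the lightest bundle worth ≥ 472.
Taking open-data portal + solar retrofit + bike-lane pilot + flood-sensor network gives 493 (≥ 472) for 34 k$.
Any bundle with less than 34 k$ falls short of 472.

34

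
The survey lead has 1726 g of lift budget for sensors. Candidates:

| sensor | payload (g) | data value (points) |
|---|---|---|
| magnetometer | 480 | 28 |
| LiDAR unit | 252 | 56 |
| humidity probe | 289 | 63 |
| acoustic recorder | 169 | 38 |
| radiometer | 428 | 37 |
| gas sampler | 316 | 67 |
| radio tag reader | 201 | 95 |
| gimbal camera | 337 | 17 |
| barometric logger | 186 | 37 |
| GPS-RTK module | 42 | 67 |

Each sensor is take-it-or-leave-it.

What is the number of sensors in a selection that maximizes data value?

Best achievable data value is 423.
For example LiDAR unit + humidity probe + acoustic recorder + radiometer + gas sampler + radio tag reader + GPS-RTK module achieves it, using 1697 g.
Every optimal selection uses 7 sensors.

7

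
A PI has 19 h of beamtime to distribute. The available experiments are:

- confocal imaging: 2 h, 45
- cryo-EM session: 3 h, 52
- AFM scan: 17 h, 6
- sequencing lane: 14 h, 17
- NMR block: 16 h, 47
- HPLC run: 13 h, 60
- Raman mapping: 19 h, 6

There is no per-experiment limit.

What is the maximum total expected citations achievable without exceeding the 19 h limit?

412

Ranking by ratio (expected citations/h): confocal imaging 22.50, cryo-EM session 17.33, HPLC run 4.62.
Filling by ratio: 9×confocal imaging for 405, with 1 h left unused.
Dropping confocal imaging frees 2 h; slotting in cryo-EM session (3 h) lifts the total to 412 at 19 h.
Nothing else within 19 h beats 412.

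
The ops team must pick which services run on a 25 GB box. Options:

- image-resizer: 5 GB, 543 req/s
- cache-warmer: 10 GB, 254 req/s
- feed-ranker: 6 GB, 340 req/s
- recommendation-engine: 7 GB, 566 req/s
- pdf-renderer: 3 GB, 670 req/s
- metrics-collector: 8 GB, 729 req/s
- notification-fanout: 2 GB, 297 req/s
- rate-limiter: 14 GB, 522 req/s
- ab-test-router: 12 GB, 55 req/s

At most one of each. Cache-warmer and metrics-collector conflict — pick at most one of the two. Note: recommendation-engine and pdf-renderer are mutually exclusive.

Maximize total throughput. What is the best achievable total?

Density check — pdf-renderer 223.33, notification-fanout 148.50, image-resizer 108.60, metrics-collector 91.12 are the best per GB.
Image-resizer + feed-ranker + pdf-renderer + metrics-collector + notification-fanout uses 24 of the 25 GB and totals 2579.
The spare 1 GB is too small for any remaining service, and no feasible exchange beats 2579.

2579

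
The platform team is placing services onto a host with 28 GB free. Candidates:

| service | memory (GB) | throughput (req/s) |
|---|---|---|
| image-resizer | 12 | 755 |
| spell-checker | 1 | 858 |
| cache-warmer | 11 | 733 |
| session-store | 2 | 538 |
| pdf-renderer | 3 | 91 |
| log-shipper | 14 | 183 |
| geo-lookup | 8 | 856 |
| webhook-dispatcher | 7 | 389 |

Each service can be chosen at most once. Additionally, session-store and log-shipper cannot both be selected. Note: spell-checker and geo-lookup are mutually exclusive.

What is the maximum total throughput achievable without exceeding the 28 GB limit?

Best packing: image-resizer + spell-checker + cache-warmer + session-store — 26 GB, 2884 total.
Runner-up image-resizer + spell-checker + session-store + pdf-renderer + webhook-dispatcher tops out at 2631.

2884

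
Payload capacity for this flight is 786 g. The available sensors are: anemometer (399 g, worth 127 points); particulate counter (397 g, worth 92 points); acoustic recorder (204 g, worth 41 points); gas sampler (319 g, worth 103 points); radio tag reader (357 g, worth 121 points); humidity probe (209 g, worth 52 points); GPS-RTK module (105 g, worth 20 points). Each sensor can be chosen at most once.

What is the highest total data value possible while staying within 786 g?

248

By data value per g: radio tag reader 0.34, gas sampler 0.32, anemometer 0.32 lead.
A density-first pass picks gas sampler + radio tag reader + GPS-RTK module — 244 at 781 g.
Replace gas sampler and GPS-RTK module with anemometer: the trade gains 4 net, giving 248 at 756 g.
Runner-up gas sampler + radio tag reader + GPS-RTK module tops out at 244.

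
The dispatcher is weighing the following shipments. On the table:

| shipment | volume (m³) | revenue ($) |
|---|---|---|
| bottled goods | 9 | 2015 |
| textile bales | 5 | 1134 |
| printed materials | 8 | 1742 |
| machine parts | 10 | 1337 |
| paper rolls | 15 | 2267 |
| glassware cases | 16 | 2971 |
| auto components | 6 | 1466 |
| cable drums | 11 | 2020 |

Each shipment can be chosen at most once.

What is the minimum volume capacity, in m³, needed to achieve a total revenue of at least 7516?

36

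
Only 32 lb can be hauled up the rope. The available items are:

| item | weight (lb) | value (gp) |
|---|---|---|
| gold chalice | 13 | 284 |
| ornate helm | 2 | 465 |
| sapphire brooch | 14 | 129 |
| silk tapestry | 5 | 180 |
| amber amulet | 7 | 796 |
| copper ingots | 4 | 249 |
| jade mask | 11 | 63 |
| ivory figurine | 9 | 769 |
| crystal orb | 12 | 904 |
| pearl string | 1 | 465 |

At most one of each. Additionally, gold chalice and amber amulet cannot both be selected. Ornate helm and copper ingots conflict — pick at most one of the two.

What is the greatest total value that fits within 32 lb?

3399

By value per lb: pearl string 465.00, ornate helm 232.50, amber amulet 113.71, ivory figurine 85.44 lead.
Taking ornate helm + amber amulet + ivory figurine + crystal orb + pearl string: 31 lb used, 3399 in value.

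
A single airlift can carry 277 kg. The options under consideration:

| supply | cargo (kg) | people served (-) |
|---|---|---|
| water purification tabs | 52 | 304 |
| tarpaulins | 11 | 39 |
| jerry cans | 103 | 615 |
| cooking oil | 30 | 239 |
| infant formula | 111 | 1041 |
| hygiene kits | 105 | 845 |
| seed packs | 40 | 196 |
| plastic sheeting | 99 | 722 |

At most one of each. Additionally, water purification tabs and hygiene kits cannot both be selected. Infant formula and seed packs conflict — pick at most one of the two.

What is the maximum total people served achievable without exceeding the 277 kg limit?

2164

Ranking by ratio (people served/kg): infant formula 9.38, hygiene kits 8.05, cooking oil 7.97, plastic sheeting 7.29.
Taking tarpaulins + cooking oil + infant formula + hygiene kits: 257 kg used, 2164 in people served.
The closest alternative, cooking oil + infant formula + hygiene kits, reaches only 2125.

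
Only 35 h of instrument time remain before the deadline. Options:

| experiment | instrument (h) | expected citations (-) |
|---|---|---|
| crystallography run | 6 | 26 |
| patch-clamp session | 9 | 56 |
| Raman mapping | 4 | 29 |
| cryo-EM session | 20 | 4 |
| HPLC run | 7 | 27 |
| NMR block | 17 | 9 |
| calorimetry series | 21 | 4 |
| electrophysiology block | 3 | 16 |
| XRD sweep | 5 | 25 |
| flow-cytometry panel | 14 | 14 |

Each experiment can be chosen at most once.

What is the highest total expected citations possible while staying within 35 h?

179

Taking crystallography run + patch-clamp session + Raman mapping + HPLC run + electrophysiology block + XRD sweep: 34 h used, 179 in expected citations.
The closest alternative, crystallography run + patch-clamp session + Raman mapping + HPLC run + XRD sweep, reaches only 163.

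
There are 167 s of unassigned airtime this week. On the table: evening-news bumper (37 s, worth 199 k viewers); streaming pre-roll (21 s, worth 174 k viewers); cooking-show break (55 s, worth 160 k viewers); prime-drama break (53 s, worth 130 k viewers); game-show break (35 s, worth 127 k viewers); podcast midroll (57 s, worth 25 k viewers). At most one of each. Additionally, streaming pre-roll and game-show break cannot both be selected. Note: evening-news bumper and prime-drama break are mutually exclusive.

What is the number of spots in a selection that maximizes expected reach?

Optimal total is 533.
One optimal bundle: evening-news bumper + streaming pre-roll + cooking-show break (113 s).
Any selection reaching 533 contains exactly 3 spots.

3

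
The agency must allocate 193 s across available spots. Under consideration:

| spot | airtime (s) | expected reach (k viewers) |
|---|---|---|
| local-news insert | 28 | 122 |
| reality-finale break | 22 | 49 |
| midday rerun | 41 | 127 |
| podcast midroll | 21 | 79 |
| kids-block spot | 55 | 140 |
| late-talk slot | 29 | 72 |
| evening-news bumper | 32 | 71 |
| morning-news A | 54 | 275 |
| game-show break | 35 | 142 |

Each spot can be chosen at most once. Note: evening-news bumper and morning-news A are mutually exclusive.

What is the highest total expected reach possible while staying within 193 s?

Ranking by ratio (expected reach/s): morning-news A 5.09, local-news insert 4.36, game-show break 4.06, podcast midroll 3.76.
A density-first pass picks local-news insert + midday rerun + podcast midroll + morning-news A + game-show break — 745 at 179 s.
The 41 s tied up in midday rerun is better spent on kids-block spot — total rises to 758 (193 s).

758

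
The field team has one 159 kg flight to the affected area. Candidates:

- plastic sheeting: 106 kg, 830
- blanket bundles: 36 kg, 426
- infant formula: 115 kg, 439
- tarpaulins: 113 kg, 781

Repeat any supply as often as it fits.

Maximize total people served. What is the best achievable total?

Best packing: 4×blanket bundles — 144 kg, 1704 total.

1704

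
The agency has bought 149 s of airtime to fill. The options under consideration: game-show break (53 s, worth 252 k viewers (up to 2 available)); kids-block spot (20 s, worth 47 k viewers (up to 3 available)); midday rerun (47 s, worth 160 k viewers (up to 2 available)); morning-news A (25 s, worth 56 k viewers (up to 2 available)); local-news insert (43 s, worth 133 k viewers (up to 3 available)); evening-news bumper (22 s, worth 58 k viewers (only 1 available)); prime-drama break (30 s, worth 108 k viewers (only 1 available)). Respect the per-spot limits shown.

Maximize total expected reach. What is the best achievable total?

637

Density check — game-show break 4.75, prime-drama break 3.60, midday rerun 3.40, local-news insert 3.09 are the best per s.
The ratio heuristic lands on 2×game-show break + prime-drama break (612) but leaves 13 s idle.
The 30 s tied up in prime-drama break is better spent on local-news insert — total rises to 637 (149 s).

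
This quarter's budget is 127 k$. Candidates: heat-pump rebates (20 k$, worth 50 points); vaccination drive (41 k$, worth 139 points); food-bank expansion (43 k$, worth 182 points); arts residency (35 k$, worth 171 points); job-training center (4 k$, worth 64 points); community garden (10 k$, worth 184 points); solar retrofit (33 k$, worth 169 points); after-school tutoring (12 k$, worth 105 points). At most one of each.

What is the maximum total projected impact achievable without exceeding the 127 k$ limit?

770

Density check — community garden 18.40, job-training center 16.00, after-school tutoring 8.75, solar retrofit 5.12 are the best per k$.
Taking the top-ratio projects first gives heat-pump rebates + arts residency + job-training center + community garden + solar retrofit + after-school tutoring for 743 (114 k$).
The 32 k$ tied up in heat-pump rebates and after-school tutoring is better spent on food-bank expansion — total rises to 770 (125 k$).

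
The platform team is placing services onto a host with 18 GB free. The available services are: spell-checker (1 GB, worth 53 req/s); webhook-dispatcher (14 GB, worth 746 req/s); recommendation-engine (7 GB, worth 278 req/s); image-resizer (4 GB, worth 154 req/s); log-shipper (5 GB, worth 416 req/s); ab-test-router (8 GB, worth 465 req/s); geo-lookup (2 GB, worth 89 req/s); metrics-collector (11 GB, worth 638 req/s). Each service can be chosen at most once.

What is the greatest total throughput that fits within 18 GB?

By throughput per GB: log-shipper 83.20, ab-test-router 58.12, metrics-collector 58.00, webhook-dispatcher 53.29 lead.
Filling by ratio: spell-checker + log-shipper + ab-test-router + geo-lookup for 1023, with 2 GB left unused.
Dropping spell-checker and ab-test-router frees 9 GB; slotting in metrics-collector (11 GB) lifts the total to 1143 at 18 GB.
Runner-up spell-checker + log-shipper + metrics-collector tops out at 1107.

1143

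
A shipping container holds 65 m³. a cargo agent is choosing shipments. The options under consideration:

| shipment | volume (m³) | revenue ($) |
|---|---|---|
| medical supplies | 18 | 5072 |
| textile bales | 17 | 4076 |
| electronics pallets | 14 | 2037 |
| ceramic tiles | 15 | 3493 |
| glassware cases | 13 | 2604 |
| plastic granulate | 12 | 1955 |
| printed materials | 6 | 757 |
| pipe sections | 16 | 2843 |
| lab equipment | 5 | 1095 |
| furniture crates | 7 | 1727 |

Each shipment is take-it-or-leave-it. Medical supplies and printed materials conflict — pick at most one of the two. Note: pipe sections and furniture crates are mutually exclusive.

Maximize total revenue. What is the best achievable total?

15463

Ranking by ratio (revenue/m³): medical supplies 281.78, furniture crates 246.71, textile bales 239.76, ceramic tiles 232.87.
Taking medical supplies + textile bales + ceramic tiles + lab equipment + furniture crates: 62 m³ used, 15463 in revenue.
Every other selection either busts 65 m³ or breaks a pairing rule or fails to beat 15463.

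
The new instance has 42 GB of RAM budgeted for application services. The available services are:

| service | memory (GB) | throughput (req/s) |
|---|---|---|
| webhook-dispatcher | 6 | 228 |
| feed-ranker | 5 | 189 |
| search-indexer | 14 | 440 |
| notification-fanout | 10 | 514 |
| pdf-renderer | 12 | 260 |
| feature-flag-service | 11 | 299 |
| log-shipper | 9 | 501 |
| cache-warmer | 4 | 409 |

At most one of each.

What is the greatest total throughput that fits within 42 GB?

Density check — cache-warmer 102.25, log-shipper 55.67, notification-fanout 51.40, webhook-dispatcher 38.00 are the best per GB.
Filling by ratio: webhook-dispatcher + feed-ranker + notification-fanout + log-shipper + cache-warmer for 1841, with 8 GB left unused.
The 6 GB tied up in webhook-dispatcher is better spent on search-indexer — total rises to 2053 (42 GB).
An exhaustive check of the 256 subsets confirms 2053.

2053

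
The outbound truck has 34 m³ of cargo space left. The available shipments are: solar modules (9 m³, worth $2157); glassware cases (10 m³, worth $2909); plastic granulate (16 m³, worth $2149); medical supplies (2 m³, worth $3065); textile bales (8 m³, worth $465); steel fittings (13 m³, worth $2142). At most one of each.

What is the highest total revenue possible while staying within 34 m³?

10273

By revenue per m³: medical supplies 1532.50, glassware cases 290.90, solar modules 239.67, steel fittings 164.77 lead.
Taking solar modules + glassware cases + medical supplies + steel fittings: 34 m³ used, 10273 in revenue.
Runner-up solar modules + glassware cases + medical supplies + textile bales tops out at 8596.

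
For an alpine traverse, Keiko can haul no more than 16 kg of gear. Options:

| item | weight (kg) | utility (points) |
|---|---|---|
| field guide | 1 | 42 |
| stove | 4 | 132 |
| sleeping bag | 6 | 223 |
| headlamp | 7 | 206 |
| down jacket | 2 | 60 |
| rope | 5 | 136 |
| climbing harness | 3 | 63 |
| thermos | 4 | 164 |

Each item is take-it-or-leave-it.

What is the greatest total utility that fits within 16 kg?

579

Filling by ratio: field guide + stove + sleeping bag + thermos for 561, with 1 kg left unused.
Dropping field guide frees 1 kg; slotting in down jacket (2 kg) lifts the total to 579 at 16 kg.
Next best is field guide + sleeping bag + rope + thermos at 565 (16 kg) — short by 14.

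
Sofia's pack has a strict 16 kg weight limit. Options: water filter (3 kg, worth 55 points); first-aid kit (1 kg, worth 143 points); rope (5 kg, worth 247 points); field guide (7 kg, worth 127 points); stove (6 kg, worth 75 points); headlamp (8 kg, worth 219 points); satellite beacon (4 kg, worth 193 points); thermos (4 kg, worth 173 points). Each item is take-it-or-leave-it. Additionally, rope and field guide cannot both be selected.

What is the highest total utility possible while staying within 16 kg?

756

By utility per kg: first-aid kit 143.00, rope 49.40, satellite beacon 48.25 lead.
First-aid kit + rope + satellite beacon + thermos uses 14 of the 16 kg and totals 756.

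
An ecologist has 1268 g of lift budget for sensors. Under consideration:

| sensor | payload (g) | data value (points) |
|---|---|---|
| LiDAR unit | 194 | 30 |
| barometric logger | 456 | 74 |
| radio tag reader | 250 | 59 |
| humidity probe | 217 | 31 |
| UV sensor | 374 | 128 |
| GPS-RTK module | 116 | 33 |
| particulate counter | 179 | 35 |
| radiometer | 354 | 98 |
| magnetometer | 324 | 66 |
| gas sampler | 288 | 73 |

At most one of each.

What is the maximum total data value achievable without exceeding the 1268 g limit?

358

Greedy by ratio would take UV sensor + GPS-RTK module + radiometer + gas sampler: 1132 g used, total 332.
Dropping GPS-RTK module frees 116 g; slotting in radio tag reader (250 g) lifts the total to 358 at 1266 g.
Every other selection either busts 1268 g or fails to beat 358.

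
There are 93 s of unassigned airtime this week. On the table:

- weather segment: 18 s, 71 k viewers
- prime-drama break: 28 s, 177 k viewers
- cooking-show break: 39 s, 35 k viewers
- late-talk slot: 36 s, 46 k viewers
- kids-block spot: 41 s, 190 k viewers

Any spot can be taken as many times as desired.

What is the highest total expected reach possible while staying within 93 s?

Ranking by ratio (expected reach/s): prime-drama break 6.32, kids-block spot 4.63, weather segment 3.94, late-talk slot 1.28.
The ratio ordering already packs tightly: 3×prime-drama break, 84 s, 531.

531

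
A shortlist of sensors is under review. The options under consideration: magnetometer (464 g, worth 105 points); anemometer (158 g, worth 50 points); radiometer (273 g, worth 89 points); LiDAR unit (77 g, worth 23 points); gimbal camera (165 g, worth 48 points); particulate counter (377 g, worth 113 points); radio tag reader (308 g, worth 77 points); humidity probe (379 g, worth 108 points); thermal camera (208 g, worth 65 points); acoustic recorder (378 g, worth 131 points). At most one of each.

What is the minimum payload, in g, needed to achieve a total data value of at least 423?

Need the lightest bundle worth ≥ 423.
Taking anemometer + radiometer + gimbal camera + particulate counter + acoustic recorder gives 431 (≥ 423) for 1351 g.
Any bundle with less than 1351 g falls short of 423.

1351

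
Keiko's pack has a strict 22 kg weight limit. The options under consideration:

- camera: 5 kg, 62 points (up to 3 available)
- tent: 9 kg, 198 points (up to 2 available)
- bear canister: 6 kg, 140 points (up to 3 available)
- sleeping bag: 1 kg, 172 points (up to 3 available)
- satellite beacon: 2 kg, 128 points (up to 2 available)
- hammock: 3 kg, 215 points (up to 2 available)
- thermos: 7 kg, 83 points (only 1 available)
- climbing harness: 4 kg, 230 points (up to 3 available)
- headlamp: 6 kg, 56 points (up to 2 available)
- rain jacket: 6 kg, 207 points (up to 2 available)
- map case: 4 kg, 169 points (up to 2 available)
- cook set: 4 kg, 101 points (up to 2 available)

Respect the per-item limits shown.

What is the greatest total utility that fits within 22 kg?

A density-first pass picks 3×sleeping bag + 2×satellite beacon + 2×hammock + 2×climbing harness — 1662 at 21 kg.
Replace hammock with climbing harness: the trade gains 15 net, giving 1677 at 22 kg.
Nothing else within 22 kg beats 1677.

1677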